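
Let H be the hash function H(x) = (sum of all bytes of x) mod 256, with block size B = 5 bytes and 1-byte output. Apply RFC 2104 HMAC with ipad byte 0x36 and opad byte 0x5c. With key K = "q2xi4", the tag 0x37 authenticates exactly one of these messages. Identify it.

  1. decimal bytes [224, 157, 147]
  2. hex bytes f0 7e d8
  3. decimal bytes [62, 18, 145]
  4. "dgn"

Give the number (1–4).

Key "q2xi4" = 71 32 78 69 34 is exactly B = 5 bytes: K' = 71 32 78 69 34.
K' ⊕ ipad = 47 04 4e 5f 02; K' ⊕ opad = 2d 6e 24 35 68.
m1: inner = H(47 04 4e 5f 02 e0 9d 93) = 0a; tag = H(2d 6e 24 35 68 0a) = 66
m2: inner = H(47 04 4e 5f 02 f0 7e d8) = 40; tag = H(2d 6e 24 35 68 40) = 9c
m3: inner = H(47 04 4e 5f 02 3e 12 91) = db; tag = H(2d 6e 24 35 68 db) = 37 ← matches
m4: inner = H(47 04 4e 5f 02 64 67 6e) = 33; tag = H(2d 6e 24 35 68 33) = 8f

3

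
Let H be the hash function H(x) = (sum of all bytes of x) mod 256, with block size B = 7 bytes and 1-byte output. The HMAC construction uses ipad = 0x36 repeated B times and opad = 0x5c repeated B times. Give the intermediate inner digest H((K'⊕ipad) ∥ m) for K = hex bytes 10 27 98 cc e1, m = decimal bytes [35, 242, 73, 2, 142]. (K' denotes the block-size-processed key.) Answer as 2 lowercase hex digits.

10

Key hex bytes 10 27 98 cc e1 is 5 bytes ≤ B = 7; zero-pad to 7 bytes: K' = 10 27 98 cc e1 00 00.
K' ⊕ ipad = 26 11 ae fa d7 36 36.
Inner input = 26 11 ae fa d7 36 36 ∥ 23 f2 49 02 8e.
Inner hash: sum = 38+17+174+250+215+54+54+35+242+73+2+142 = 1296; mod 256 = 16 → 10.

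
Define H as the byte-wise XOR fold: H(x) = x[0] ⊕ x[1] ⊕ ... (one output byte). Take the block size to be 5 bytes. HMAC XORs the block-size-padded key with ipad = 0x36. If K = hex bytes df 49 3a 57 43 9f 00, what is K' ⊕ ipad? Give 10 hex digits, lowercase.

Key hex bytes df 49 3a 57 43 9f 00 is 7 bytes > B = 5, so hash it first: H(key) = 27, then zero-pad to 5 bytes: K' = 27 00 00 00 00.
XOR each byte with 0x36: 27⊕36=11, 00⊕36=36, 00⊕36=36, 00⊕36=36, 00⊕36=36.

1136363636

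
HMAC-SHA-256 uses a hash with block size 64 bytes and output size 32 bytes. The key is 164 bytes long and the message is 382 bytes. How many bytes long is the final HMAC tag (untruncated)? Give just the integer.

32

The tag is one SHA-256 digest: 32 bytes.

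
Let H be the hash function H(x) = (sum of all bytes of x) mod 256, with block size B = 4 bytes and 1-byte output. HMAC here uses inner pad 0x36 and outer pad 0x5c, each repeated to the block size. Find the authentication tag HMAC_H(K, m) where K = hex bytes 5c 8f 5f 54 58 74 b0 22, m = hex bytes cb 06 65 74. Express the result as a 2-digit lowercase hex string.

Key hex bytes 5c 8f 5f 54 58 74 b0 22 is 8 bytes > B = 4, so hash it first: H(key) = 3c, then zero-pad to 4 bytes: K' = 3c 00 00 00.
K' ⊕ ipad = 0a 36 36 36.  K' ⊕ opad = 60 5c 5c 5c.
Inner input = (K'⊕ipad) ∥ m = 0a 36 36 36 ∥ cb 06 65 74.
Inner hash: sum = 10+54+54+54+203+6+101+116 = 598; mod 256 = 86 → 56.
Outer input = (K'⊕opad) ∥ inner = 60 5c 5c 5c ∥ 56.
Outer hash (tag): sum = 96+92+92+92+86 = 458; mod 256 = 202 → ca.

ca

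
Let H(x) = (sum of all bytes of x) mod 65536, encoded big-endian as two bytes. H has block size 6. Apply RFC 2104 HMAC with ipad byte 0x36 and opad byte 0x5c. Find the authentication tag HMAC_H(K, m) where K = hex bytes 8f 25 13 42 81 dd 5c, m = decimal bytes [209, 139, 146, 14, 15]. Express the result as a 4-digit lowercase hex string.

027d

Key hex bytes 8f 25 13 42 81 dd 5c is 7 bytes > B = 6, so hash it first: H(key) = 02 c3, then zero-pad to 6 bytes: K' = 02 c3 00 00 00 00.
K' ⊕ ipad = 34 f5 36 36 36 36.  K' ⊕ opad = 5e 9f 5c 5c 5c 5c.
Inner input = (K'⊕ipad) ∥ m = 34 f5 36 36 36 36 ∥ d1 8b 92 0e 0f.
Inner hash: sum = 52+245+54+54+54+54+209+139+146+14+15 = 1036 → 04 0c.
Outer input = (K'⊕opad) ∥ inner = 5e 9f 5c 5c 5c 5c ∥ 04 0c.
Outer hash (tag): sum = 94+159+92+92+92+92+4+12 = 637 → 02 7d.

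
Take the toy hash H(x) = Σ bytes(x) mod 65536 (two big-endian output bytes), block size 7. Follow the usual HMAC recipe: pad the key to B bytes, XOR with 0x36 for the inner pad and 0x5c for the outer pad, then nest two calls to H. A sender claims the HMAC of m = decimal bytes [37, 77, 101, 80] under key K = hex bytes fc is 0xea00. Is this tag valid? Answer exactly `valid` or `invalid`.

Key hex bytes fc is 1 byte ≤ B = 7; zero-pad to 7 bytes: K' = fc 00 00 00 00 00 00.
K' ⊕ ipad = ca 36 36 36 36 36 36; K' ⊕ opad = a0 5c 5c 5c 5c 5c 5c.
Inner hash: sum = 202+54+54+54+54+54+54+37+77+101+80 = 821 → 03 35.
Outer hash (recomputed tag): sum = 160+92+92+92+92+92+92+3+53 = 768 → 03 00.
Recomputed tag = 0300; claimed = ea00 → mismatch.

invalid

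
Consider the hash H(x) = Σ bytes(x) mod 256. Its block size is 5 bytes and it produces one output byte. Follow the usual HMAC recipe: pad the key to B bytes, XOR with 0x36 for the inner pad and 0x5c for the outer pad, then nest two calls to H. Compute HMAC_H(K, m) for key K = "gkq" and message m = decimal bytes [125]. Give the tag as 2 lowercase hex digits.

Key "gkq" = 67 6b 71 is 3 bytes ≤ B = 5; zero-pad to 5 bytes: K' = 67 6b 71 00 00.
K' ⊕ ipad = 51 5d 47 36 36.  K' ⊕ opad = 3b 37 2d 5c 5c.
Inner input = (K'⊕ipad) ∥ m = 51 5d 47 36 36 ∥ 7d.
Inner hash: sum = 81+93+71+54+54+125 = 478; mod 256 = 222 → de.
Outer input = (K'⊕opad) ∥ inner = 3b 37 2d 5c 5c ∥ de.
Outer hash (tag): sum = 59+55+45+92+92+222 = 565; mod 256 = 53 → 35.

35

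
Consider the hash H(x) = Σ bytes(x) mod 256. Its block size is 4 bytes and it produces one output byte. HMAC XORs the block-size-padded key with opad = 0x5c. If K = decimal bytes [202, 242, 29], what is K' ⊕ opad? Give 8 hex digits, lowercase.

96ae415c

Key decimal bytes [202, 242, 29] = ca f2 1d is 3 bytes ≤ B = 4; zero-pad to 4 bytes: K' = ca f2 1d 00.
XOR each byte with 0x5c: ca⊕5c=96, f2⊕5c=ae, 1d⊕5c=41, 00⊕5c=5c.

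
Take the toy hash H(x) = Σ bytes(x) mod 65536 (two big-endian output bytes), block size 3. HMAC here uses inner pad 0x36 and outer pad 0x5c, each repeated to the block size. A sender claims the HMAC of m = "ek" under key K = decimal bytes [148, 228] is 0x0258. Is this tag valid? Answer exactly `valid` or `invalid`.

Key decimal bytes [148, 228] = 94 e4 is 2 bytes ≤ B = 3; zero-pad to 3 bytes: K' = 94 e4 00.
K' ⊕ ipad = a2 d2 36; K' ⊕ opad = c8 b8 5c.
Inner hash: sum = 162+210+54+101+107 = 634 → 02 7a.
Outer hash (recomputed tag): sum = 200+184+92+2+122 = 600 → 02 58.
Recomputed tag = 0258; claimed = 0258 → match.

valid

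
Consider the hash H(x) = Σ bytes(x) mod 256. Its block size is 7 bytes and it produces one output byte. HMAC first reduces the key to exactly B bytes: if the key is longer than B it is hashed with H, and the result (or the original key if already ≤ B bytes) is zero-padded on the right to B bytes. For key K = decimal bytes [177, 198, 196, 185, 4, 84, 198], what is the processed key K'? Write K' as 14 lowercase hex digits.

b1c6c4b90454c6

Key decimal bytes [177, 198, 196, 185, 4, 84, 198] = b1 c6 c4 b9 04 54 c6 is exactly B = 7 bytes: K' = b1 c6 c4 b9 04 54 c6.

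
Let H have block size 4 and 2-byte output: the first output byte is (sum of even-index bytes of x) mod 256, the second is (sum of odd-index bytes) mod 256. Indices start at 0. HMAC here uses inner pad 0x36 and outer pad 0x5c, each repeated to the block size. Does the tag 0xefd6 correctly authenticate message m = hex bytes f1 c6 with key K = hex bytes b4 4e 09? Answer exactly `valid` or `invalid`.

Key hex bytes b4 4e 09 is 3 bytes ≤ B = 4; zero-pad to 4 bytes: K' = b4 4e 09 00.
K' ⊕ ipad = 82 78 3f 36; K' ⊕ opad = e8 12 55 5c.
Inner hash: even-index sum = 434 mod 256 = 178; odd-index sum = 372 mod 256 = 116 → b2 74.
Outer hash (recomputed tag): even-index sum = 495 mod 256 = 239; odd-index sum = 226 mod 256 = 226 → ef e2.
Recomputed tag = efe2; claimed = efd6 → mismatch.

invalid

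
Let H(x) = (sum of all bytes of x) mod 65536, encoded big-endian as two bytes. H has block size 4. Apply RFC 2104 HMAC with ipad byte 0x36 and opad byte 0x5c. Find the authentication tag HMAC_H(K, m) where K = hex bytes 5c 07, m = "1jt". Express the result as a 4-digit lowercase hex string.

Key hex bytes 5c 07 is 2 bytes ≤ B = 4; zero-pad to 4 bytes: K' = 5c 07 00 00.
K' ⊕ ipad = 6a 31 36 36.  K' ⊕ opad = 00 5b 5c 5c.
Inner input = (K'⊕ipad) ∥ m = 6a 31 36 36 ∥ 31 6a 74.
Inner hash: sum = 106+49+54+54+49+106+116 = 534 → 02 16.
Outer input = (K'⊕opad) ∥ inner = 00 5b 5c 5c ∥ 02 16.
Outer hash (tag): sum = 0+91+92+92+2+22 = 299 → 01 2b.

012b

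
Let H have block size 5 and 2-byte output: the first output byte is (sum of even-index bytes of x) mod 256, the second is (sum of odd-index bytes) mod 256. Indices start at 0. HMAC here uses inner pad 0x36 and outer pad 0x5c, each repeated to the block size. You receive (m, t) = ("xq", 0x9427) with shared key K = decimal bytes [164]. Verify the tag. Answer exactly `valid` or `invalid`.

Key decimal bytes [164] = a4 is 1 byte ≤ B = 5; zero-pad to 5 bytes: K' = a4 00 00 00 00.
K' ⊕ ipad = 92 36 36 36 36; K' ⊕ opad = f8 5c 5c 5c 5c.
Inner hash: even-index sum = 367 mod 256 = 111; odd-index sum = 228 mod 256 = 228 → 6f e4.
Outer hash (recomputed tag): even-index sum = 660 mod 256 = 148; odd-index sum = 295 mod 256 = 39 → 94 27.
Recomputed tag = 9427; claimed = 9427 → match.

valid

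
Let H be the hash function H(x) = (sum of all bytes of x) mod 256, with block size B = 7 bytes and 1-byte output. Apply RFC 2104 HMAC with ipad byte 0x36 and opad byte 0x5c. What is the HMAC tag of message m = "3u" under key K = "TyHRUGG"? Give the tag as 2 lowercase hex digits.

Key "TyHRUGG" = 54 79 48 52 55 47 47 is exactly B = 7 bytes: K' = 54 79 48 52 55 47 47.
K' ⊕ ipad = 62 4f 7e 64 63 71 71.  K' ⊕ opad = 08 25 14 0e 09 1b 1b.
Inner input = (K'⊕ipad) ∥ m = 62 4f 7e 64 63 71 71 ∥ 33 75.
Inner hash: sum = 98+79+126+100+99+113+113+51+117 = 896; mod 256 = 128 → 80.
Outer input = (K'⊕opad) ∥ inner = 08 25 14 0e 09 1b 1b ∥ 80.
Outer hash (tag): sum = 8+37+20+14+9+27+27+128 = 270; mod 256 = 14 → 0e.

0e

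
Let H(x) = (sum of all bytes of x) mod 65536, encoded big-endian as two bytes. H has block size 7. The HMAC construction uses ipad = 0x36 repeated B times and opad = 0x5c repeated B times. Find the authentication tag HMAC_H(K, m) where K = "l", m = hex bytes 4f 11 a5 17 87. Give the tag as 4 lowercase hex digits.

029c

Key "l" = 6c is 1 byte ≤ B = 7; zero-pad to 7 bytes: K' = 6c 00 00 00 00 00 00.
K' ⊕ ipad = 5a 36 36 36 36 36 36.  K' ⊕ opad = 30 5c 5c 5c 5c 5c 5c.
Inner input = (K'⊕ipad) ∥ m = 5a 36 36 36 36 36 36 ∥ 4f 11 a5 17 87.
Inner hash: sum = 90+54+54+54+54+54+54+79+17+165+23+135 = 833 → 03 41.
Outer input = (K'⊕opad) ∥ inner = 30 5c 5c 5c 5c 5c 5c ∥ 03 41.
Outer hash (tag): sum = 48+92+92+92+92+92+92+3+65 = 668 → 02 9c.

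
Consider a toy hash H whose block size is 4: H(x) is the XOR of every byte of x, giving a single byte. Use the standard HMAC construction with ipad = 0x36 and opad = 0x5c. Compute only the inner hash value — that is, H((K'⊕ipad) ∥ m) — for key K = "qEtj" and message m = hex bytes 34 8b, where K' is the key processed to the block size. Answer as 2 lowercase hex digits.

Key "qEtj" = 71 45 74 6a is exactly B = 4 bytes: K' = 71 45 74 6a.
K' ⊕ ipad = 47 73 42 5c.
Inner input = 47 73 42 5c ∥ 34 8b.
Inner hash: XOR 47⊕73⊕42⊕5c⊕34⊕8b = 95.

95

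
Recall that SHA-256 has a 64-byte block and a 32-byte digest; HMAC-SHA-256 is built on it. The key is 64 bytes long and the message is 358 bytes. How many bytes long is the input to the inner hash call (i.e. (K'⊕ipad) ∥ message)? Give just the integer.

Key is 64 ≤ 64 bytes, zero-padded: |K'| = 64.
Inner input = (K'⊕ipad) ∥ m → 64 + 358 = 422 bytes.

422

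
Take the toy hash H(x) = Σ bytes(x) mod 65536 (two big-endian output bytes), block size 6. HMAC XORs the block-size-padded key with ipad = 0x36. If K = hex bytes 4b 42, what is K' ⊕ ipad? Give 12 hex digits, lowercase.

Key hex bytes 4b 42 is 2 bytes ≤ B = 6; zero-pad to 6 bytes: K' = 4b 42 00 00 00 00.
XOR each byte with 0x36: 4b⊕36=7d, 42⊕36=74, 00⊕36=36, 00⊕36=36, 00⊕36=36, 00⊕36=36.

7d7436363636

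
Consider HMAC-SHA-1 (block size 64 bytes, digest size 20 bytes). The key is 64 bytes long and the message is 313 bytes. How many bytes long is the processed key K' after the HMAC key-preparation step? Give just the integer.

Key is 64 ≤ 64 bytes, zero-padded: |K'| = 64.

64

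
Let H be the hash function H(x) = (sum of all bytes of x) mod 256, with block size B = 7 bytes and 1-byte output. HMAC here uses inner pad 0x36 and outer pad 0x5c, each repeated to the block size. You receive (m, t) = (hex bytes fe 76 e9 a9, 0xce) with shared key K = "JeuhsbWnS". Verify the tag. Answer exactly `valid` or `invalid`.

Key "JeuhsbWnS" = 4a 65 75 68 73 62 57 6e 53 is 9 bytes > B = 7, so hash it first: H(key) = 79, then zero-pad to 7 bytes: K' = 79 00 00 00 00 00 00.
K' ⊕ ipad = 4f 36 36 36 36 36 36; K' ⊕ opad = 25 5c 5c 5c 5c 5c 5c.
Inner hash: sum = 79+54+54+54+54+54+54+254+118+233+169 = 1177; mod 256 = 153 → 99.
Outer hash (recomputed tag): sum = 37+92+92+92+92+92+92+153 = 742; mod 256 = 230 → e6.
Recomputed tag = e6; claimed = ce → mismatch.

invalid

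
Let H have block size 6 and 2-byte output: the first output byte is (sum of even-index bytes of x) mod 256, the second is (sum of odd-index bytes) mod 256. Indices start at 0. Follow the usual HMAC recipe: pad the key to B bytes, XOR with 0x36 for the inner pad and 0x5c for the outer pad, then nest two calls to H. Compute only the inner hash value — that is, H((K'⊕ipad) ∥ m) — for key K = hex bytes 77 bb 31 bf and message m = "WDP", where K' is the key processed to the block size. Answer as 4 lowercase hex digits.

Key hex bytes 77 bb 31 bf is 4 bytes ≤ B = 6; zero-pad to 6 bytes: K' = 77 bb 31 bf 00 00.
K' ⊕ ipad = 41 8d 07 89 36 36.
Inner input = 41 8d 07 89 36 36 ∥ 57 44 50.
Inner hash: even-index sum = 293 mod 256 = 37; odd-index sum = 400 mod 256 = 144 → 25 90.

2590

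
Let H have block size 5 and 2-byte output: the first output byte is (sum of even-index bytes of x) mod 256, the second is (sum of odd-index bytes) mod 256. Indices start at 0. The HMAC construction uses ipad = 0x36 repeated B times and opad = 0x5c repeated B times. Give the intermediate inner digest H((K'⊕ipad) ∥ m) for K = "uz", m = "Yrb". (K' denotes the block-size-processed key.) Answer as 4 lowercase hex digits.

213d

Key "uz" = 75 7a is 2 bytes ≤ B = 5; zero-pad to 5 bytes: K' = 75 7a 00 00 00.
K' ⊕ ipad = 43 4c 36 36 36.
Inner input = 43 4c 36 36 36 ∥ 59 72 62.
Inner hash: even-index sum = 289 mod 256 = 33; odd-index sum = 317 mod 256 = 61 → 21 3d.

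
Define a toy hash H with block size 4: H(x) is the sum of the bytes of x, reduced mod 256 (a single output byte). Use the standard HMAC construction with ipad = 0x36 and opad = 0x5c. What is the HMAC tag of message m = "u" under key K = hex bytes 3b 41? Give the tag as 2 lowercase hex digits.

Key hex bytes 3b 41 is 2 bytes ≤ B = 4; zero-pad to 4 bytes: K' = 3b 41 00 00.
K' ⊕ ipad = 0d 77 36 36.  K' ⊕ opad = 67 1d 5c 5c.
Inner input = (K'⊕ipad) ∥ m = 0d 77 36 36 ∥ 75.
Inner hash: sum = 13+119+54+54+117 = 357; mod 256 = 101 → 65.
Outer input = (K'⊕opad) ∥ inner = 67 1d 5c 5c ∥ 65.
Outer hash (tag): sum = 103+29+92+92+101 = 417; mod 256 = 161 → a1.

a1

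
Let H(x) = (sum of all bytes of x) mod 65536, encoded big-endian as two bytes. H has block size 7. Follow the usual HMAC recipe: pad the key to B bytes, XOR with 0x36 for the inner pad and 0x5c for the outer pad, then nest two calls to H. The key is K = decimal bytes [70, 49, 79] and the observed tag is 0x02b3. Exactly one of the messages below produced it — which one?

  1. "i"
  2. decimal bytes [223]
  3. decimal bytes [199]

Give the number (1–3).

2

Key decimal bytes [70, 49, 79] = 46 31 4f is 3 bytes ≤ B = 7; zero-pad to 7 bytes: K' = 46 31 4f 00 00 00 00.
K' ⊕ ipad = 70 07 79 36 36 36 36; K' ⊕ opad = 1a 6d 13 5c 5c 5c 5c.
m1: inner = H(70 07 79 36 36 36 36 69) = 02 31; tag = H(1a 6d 13 5c 5c 5c 5c 02 31) = 023d
m2: inner = H(70 07 79 36 36 36 36 df) = 02 a7; tag = H(1a 6d 13 5c 5c 5c 5c 02 a7) = 02b3 ← matches
m3: inner = H(70 07 79 36 36 36 36 c7) = 02 8f; tag = H(1a 6d 13 5c 5c 5c 5c 02 8f) = 029b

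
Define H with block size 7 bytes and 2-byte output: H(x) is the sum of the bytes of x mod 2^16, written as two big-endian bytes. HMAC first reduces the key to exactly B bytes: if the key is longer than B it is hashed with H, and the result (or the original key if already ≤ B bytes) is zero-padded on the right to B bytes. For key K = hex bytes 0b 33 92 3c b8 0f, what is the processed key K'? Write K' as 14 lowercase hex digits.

Key hex bytes 0b 33 92 3c b8 0f is 6 bytes ≤ B = 7; zero-pad to 7 bytes: K' = 0b 33 92 3c b8 0f 00.

0b33923cb80f00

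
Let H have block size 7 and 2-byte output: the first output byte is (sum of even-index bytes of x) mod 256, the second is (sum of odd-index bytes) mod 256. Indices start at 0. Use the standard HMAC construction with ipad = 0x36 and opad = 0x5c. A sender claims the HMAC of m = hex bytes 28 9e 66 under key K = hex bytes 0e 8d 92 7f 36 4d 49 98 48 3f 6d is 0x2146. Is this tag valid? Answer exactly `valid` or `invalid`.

invalid

Key hex bytes 0e 8d 92 7f 36 4d 49 98 48 3f 6d is 11 bytes > B = 7, so hash it first: H(key) = d4 30, then zero-pad to 7 bytes: K' = d4 30 00 00 00 00 00.
K' ⊕ ipad = e2 06 36 36 36 36 36; K' ⊕ opad = 88 6c 5c 5c 5c 5c 5c.
Inner hash: even-index sum = 546 mod 256 = 34; odd-index sum = 256 mod 256 = 0 → 22 00.
Outer hash (recomputed tag): even-index sum = 412 mod 256 = 156; odd-index sum = 326 mod 256 = 70 → 9c 46.
Recomputed tag = 9c46; claimed = 2146 → mismatch.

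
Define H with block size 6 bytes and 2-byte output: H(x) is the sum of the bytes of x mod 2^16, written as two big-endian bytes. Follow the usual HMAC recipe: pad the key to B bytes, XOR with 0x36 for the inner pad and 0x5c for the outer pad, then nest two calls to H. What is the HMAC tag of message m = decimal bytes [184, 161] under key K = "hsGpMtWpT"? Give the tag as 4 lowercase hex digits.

02c1

Key "hsGpMtWpT" = 68 73 47 70 4d 74 57 70 54 is 9 bytes > B = 6, so hash it first: H(key) = 03 6e, then zero-pad to 6 bytes: K' = 03 6e 00 00 00 00.
K' ⊕ ipad = 35 58 36 36 36 36.  K' ⊕ opad = 5f 32 5c 5c 5c 5c.
Inner input = (K'⊕ipad) ∥ m = 35 58 36 36 36 36 ∥ b8 a1.
Inner hash: sum = 53+88+54+54+54+54+184+161 = 702 → 02 be.
Outer input = (K'⊕opad) ∥ inner = 5f 32 5c 5c 5c 5c ∥ 02 be.
Outer hash (tag): sum = 95+50+92+92+92+92+2+190 = 705 → 02 c1.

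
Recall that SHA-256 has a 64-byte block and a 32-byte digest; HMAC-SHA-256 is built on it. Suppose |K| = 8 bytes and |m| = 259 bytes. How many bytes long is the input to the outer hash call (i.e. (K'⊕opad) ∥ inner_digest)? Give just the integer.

96

Key is 8 ≤ 64 bytes, zero-padded: |K'| = 64.
Outer input = (K'⊕opad) ∥ H(inner) → 64 + 32 = 96 bytes.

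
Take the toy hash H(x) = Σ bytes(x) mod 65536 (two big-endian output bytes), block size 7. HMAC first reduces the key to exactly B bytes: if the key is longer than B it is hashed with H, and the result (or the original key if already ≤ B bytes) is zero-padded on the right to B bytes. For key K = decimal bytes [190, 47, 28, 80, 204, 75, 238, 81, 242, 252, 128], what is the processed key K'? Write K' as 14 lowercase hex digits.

|K| = 11 > B = 7, so first hash the key.
H(K): sum = 190+47+28+80+204+75+238+81+242+252+128 = 1565 → 06 1d.
Zero-pad H(K) = 06 1d to 7 bytes: K' = 06 1d 00 00 00 00 00.

061d0000000000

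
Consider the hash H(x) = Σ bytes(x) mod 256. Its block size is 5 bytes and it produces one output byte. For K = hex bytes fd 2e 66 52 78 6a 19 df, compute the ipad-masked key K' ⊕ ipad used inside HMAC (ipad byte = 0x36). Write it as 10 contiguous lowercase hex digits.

8b36363636

Key hex bytes fd 2e 66 52 78 6a 19 df is 8 bytes > B = 5, so hash it first: H(key) = bd, then zero-pad to 5 bytes: K' = bd 00 00 00 00.
XOR each byte with 0x36: bd⊕36=8b, 00⊕36=36, 00⊕36=36, 00⊕36=36, 00⊕36=36.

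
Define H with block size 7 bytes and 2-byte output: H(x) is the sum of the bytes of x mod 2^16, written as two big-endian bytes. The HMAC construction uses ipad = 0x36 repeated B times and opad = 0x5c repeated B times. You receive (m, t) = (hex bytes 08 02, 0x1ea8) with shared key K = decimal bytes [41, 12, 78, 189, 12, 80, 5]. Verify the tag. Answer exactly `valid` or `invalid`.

invalid

Key decimal bytes [41, 12, 78, 189, 12, 80, 5] = 29 0c 4e bd 0c 50 05 is exactly B = 7 bytes: K' = 29 0c 4e bd 0c 50 05.
K' ⊕ ipad = 1f 3a 78 8b 3a 66 33; K' ⊕ opad = 75 50 12 e1 50 0c 59.
Inner hash: sum = 31+58+120+139+58+102+51+8+2 = 569 → 02 39.
Outer hash (recomputed tag): sum = 117+80+18+225+80+12+89+2+57 = 680 → 02 a8.
Recomputed tag = 02a8; claimed = 1ea8 → mismatch.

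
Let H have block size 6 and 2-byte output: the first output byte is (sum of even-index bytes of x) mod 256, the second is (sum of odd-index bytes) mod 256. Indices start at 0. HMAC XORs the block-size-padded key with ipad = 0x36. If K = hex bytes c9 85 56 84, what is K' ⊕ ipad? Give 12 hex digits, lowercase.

Key hex bytes c9 85 56 84 is 4 bytes ≤ B = 6; zero-pad to 6 bytes: K' = c9 85 56 84 00 00.
XOR each byte with 0x36: c9⊕36=ff, 85⊕36=b3, 56⊕36=60, 84⊕36=b2, 00⊕36=36, 00⊕36=36.

ffb360b23636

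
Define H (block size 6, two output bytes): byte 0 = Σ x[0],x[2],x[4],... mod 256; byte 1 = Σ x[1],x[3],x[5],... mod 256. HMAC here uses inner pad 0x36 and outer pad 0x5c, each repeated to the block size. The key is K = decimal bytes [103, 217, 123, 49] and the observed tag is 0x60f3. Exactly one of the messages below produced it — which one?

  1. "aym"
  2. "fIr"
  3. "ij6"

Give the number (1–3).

1

Key decimal bytes [103, 217, 123, 49] = 67 d9 7b 31 is 4 bytes ≤ B = 6; zero-pad to 6 bytes: K' = 67 d9 7b 31 00 00.
K' ⊕ ipad = 51 ef 4d 07 36 36; K' ⊕ opad = 3b 85 27 6d 5c 5c.
m1: inner = H(51 ef 4d 07 36 36 61 79 6d) = a2 a5; tag = H(3b 85 27 6d 5c 5c a2 a5) = 60f3 ← matches
m2: inner = H(51 ef 4d 07 36 36 66 49 72) = ac 75; tag = H(3b 85 27 6d 5c 5c ac 75) = 6ac3
m3: inner = H(51 ef 4d 07 36 36 69 6a 36) = 73 96; tag = H(3b 85 27 6d 5c 5c 73 96) = 31e4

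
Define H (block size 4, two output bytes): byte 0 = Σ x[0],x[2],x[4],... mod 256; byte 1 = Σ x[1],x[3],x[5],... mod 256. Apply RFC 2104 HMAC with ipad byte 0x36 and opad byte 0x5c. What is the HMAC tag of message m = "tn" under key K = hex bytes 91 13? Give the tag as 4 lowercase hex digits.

Key hex bytes 91 13 is 2 bytes ≤ B = 4; zero-pad to 4 bytes: K' = 91 13 00 00.
K' ⊕ ipad = a7 25 36 36.  K' ⊕ opad = cd 4f 5c 5c.
Inner input = (K'⊕ipad) ∥ m = a7 25 36 36 ∥ 74 6e.
Inner hash: even-index sum = 337 mod 256 = 81; odd-index sum = 201 mod 256 = 201 → 51 c9.
Outer input = (K'⊕opad) ∥ inner = cd 4f 5c 5c ∥ 51 c9.
Outer hash (tag): even-index sum = 378 mod 256 = 122; odd-index sum = 372 mod 256 = 116 → 7a 74.

7a74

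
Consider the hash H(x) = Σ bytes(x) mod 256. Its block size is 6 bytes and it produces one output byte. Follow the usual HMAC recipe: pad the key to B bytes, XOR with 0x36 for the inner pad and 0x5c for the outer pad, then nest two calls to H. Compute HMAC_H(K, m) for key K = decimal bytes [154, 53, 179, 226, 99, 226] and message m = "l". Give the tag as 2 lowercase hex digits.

Key decimal bytes [154, 53, 179, 226, 99, 226] = 9a 35 b3 e2 63 e2 is exactly B = 6 bytes: K' = 9a 35 b3 e2 63 e2.
K' ⊕ ipad = ac 03 85 d4 55 d4.  K' ⊕ opad = c6 69 ef be 3f be.
Inner input = (K'⊕ipad) ∥ m = ac 03 85 d4 55 d4 ∥ 6c.
Inner hash: sum = 172+3+133+212+85+212+108 = 925; mod 256 = 157 → 9d.
Outer input = (K'⊕opad) ∥ inner = c6 69 ef be 3f be ∥ 9d.
Outer hash (tag): sum = 198+105+239+190+63+190+157 = 1142; mod 256 = 118 → 76.

76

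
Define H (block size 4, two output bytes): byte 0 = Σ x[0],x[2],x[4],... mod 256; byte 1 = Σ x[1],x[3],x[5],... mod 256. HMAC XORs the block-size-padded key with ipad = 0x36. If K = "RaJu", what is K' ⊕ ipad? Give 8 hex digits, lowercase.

64577c43

Key "RaJu" = 52 61 4a 75 is exactly B = 4 bytes: K' = 52 61 4a 75.
XOR each byte with 0x36: 52⊕36=64, 61⊕36=57, 4a⊕36=7c, 75⊕36=43.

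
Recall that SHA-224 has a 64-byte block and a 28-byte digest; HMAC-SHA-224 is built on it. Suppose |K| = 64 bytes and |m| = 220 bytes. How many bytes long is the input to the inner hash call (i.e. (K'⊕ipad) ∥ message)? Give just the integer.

Key is 64 ≤ 64 bytes, zero-padded: |K'| = 64.
Inner input = (K'⊕ipad) ∥ m → 64 + 220 = 284 bytes.

284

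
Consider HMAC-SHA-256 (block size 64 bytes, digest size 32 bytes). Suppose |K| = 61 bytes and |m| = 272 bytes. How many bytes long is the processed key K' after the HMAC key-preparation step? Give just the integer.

Key is 61 ≤ 64 bytes, zero-padded: |K'| = 64.

64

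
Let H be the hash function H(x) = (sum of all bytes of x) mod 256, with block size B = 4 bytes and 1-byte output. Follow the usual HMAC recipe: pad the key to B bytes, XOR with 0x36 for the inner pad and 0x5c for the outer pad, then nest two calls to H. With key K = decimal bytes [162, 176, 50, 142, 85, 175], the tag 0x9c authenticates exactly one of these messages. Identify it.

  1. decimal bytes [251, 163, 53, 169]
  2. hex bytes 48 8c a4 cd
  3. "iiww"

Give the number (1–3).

1

Key decimal bytes [162, 176, 50, 142, 85, 175] = a2 b0 32 8e 55 af is 6 bytes > B = 4, so hash it first: H(key) = 16, then zero-pad to 4 bytes: K' = 16 00 00 00.
K' ⊕ ipad = 20 36 36 36; K' ⊕ opad = 4a 5c 5c 5c.
m1: inner = H(20 36 36 36 fb a3 35 a9) = 3e; tag = H(4a 5c 5c 5c 3e) = 9c ← matches
m2: inner = H(20 36 36 36 48 8c a4 cd) = 07; tag = H(4a 5c 5c 5c 07) = 65
m3: inner = H(20 36 36 36 69 69 77 77) = 82; tag = H(4a 5c 5c 5c 82) = e0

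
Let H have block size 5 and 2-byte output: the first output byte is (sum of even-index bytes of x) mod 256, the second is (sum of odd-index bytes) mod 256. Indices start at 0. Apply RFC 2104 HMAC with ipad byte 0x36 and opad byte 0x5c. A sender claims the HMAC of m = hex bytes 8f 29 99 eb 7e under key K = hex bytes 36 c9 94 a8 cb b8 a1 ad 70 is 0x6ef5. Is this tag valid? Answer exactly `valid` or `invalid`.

invalid

Key hex bytes 36 c9 94 a8 cb b8 a1 ad 70 is 9 bytes > B = 5, so hash it first: H(key) = a6 d6, then zero-pad to 5 bytes: K' = a6 d6 00 00 00.
K' ⊕ ipad = 90 e0 36 36 36; K' ⊕ opad = fa 8a 5c 5c 5c.
Inner hash: even-index sum = 528 mod 256 = 16; odd-index sum = 700 mod 256 = 188 → 10 bc.
Outer hash (recomputed tag): even-index sum = 622 mod 256 = 110; odd-index sum = 246 mod 256 = 246 → 6e f6.
Recomputed tag = 6ef6; claimed = 6ef5 → mismatch.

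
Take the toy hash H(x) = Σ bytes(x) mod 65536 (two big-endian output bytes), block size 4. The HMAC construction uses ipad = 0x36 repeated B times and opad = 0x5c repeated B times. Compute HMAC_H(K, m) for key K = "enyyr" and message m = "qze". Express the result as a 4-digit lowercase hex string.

Key "enyyr" = 65 6e 79 79 72 is 5 bytes > B = 4, so hash it first: H(key) = 02 37, then zero-pad to 4 bytes: K' = 02 37 00 00.
K' ⊕ ipad = 34 01 36 36.  K' ⊕ opad = 5e 6b 5c 5c.
Inner input = (K'⊕ipad) ∥ m = 34 01 36 36 ∥ 71 7a 65.
Inner hash: sum = 52+1+54+54+113+122+101 = 497 → 01 f1.
Outer input = (K'⊕opad) ∥ inner = 5e 6b 5c 5c ∥ 01 f1.
Outer hash (tag): sum = 94+107+92+92+1+241 = 627 → 02 73.

0273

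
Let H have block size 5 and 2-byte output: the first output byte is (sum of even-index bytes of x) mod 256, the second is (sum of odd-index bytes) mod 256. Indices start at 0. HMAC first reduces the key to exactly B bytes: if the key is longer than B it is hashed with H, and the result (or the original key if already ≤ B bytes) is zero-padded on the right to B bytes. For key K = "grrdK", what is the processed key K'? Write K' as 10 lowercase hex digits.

Key "grrdK" = 67 72 72 64 4b is exactly B = 5 bytes: K' = 67 72 72 64 4b.

677272644b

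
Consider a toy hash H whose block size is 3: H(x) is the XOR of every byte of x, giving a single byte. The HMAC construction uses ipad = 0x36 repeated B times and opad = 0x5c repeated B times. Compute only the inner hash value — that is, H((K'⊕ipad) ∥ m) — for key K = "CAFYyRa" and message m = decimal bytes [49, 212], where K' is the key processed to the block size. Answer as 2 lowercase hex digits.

Key "CAFYyRa" = 43 41 46 59 79 52 61 is 7 bytes > B = 3, so hash it first: H(key) = 57, then zero-pad to 3 bytes: K' = 57 00 00.
K' ⊕ ipad = 61 36 36.
Inner input = 61 36 36 ∥ 31 d4.
Inner hash: XOR 61⊕36⊕36⊕31⊕d4 = 84.

84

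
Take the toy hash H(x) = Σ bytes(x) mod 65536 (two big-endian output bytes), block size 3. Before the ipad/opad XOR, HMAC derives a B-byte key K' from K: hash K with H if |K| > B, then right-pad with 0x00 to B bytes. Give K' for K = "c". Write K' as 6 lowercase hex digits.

630000

Key "c" = 63 is 1 byte ≤ B = 3; zero-pad to 3 bytes: K' = 63 00 00.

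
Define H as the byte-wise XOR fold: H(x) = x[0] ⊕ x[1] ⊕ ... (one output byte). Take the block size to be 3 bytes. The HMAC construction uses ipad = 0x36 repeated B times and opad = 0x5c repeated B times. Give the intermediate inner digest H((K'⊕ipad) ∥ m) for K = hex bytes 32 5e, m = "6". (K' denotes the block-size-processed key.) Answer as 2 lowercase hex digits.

6c

Key hex bytes 32 5e is 2 bytes ≤ B = 3; zero-pad to 3 bytes: K' = 32 5e 00.
K' ⊕ ipad = 04 68 36.
Inner input = 04 68 36 ∥ 36.
Inner hash: XOR 04⊕68⊕36⊕36 = 6c.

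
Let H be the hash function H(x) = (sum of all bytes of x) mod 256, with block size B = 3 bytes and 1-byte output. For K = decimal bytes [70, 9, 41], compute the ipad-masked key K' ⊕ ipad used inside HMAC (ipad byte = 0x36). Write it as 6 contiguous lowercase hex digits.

703f1f

Key decimal bytes [70, 9, 41] = 46 09 29 is exactly B = 3 bytes: K' = 46 09 29.
XOR each byte with 0x36: 46⊕36=70, 09⊕36=3f, 29⊕36=1f.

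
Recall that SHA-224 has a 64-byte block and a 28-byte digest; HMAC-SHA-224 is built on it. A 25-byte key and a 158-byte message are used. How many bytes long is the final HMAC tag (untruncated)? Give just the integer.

The tag is one SHA-224 digest: 28 bytes.

28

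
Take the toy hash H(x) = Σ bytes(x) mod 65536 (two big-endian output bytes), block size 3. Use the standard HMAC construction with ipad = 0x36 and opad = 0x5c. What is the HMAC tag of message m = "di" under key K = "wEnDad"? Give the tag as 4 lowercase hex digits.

0166

Key "wEnDad" = 77 45 6e 44 61 64 is 6 bytes > B = 3, so hash it first: H(key) = 02 33, then zero-pad to 3 bytes: K' = 02 33 00.
K' ⊕ ipad = 34 05 36.  K' ⊕ opad = 5e 6f 5c.
Inner input = (K'⊕ipad) ∥ m = 34 05 36 ∥ 64 69.
Inner hash: sum = 52+5+54+100+105 = 316 → 01 3c.
Outer input = (K'⊕opad) ∥ inner = 5e 6f 5c ∥ 01 3c.
Outer hash (tag): sum = 94+111+92+1+60 = 358 → 01 66.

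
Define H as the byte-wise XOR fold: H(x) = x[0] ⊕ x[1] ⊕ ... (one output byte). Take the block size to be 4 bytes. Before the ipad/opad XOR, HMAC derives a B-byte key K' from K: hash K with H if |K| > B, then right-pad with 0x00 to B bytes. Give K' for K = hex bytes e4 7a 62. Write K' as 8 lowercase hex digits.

e47a6200

Key hex bytes e4 7a 62 is 3 bytes ≤ B = 4; zero-pad to 4 bytes: K' = e4 7a 62 00.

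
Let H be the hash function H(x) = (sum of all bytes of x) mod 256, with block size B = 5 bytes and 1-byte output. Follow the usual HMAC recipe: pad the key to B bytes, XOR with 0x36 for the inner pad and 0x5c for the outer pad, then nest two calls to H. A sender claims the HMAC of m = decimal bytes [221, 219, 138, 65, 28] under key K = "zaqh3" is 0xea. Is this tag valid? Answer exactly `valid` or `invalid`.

invalid

Key "zaqh3" = 7a 61 71 68 33 is exactly B = 5 bytes: K' = 7a 61 71 68 33.
K' ⊕ ipad = 4c 57 47 5e 05; K' ⊕ opad = 26 3d 2d 34 6f.
Inner hash: sum = 76+87+71+94+5+221+219+138+65+28 = 1004; mod 256 = 236 → ec.
Outer hash (recomputed tag): sum = 38+61+45+52+111+236 = 543; mod 256 = 31 → 1f.
Recomputed tag = 1f; claimed = ea → mismatch.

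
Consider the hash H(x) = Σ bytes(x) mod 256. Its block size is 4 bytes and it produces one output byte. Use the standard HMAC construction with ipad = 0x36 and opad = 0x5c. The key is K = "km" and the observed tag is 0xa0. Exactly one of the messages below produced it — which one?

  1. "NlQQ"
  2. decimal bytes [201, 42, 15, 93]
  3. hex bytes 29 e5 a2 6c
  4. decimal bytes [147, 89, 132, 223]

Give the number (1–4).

Key "km" = 6b 6d is 2 bytes ≤ B = 4; zero-pad to 4 bytes: K' = 6b 6d 00 00.
K' ⊕ ipad = 5d 5b 36 36; K' ⊕ opad = 37 31 5c 5c.
m1: inner = H(5d 5b 36 36 4e 6c 51 51) = 80; tag = H(37 31 5c 5c 80) = a0 ← matches
m2: inner = H(5d 5b 36 36 c9 2a 0f 5d) = 83; tag = H(37 31 5c 5c 83) = a3
m3: inner = H(5d 5b 36 36 29 e5 a2 6c) = 40; tag = H(37 31 5c 5c 40) = 60
m4: inner = H(5d 5b 36 36 93 59 84 df) = 73; tag = H(37 31 5c 5c 73) = 93

1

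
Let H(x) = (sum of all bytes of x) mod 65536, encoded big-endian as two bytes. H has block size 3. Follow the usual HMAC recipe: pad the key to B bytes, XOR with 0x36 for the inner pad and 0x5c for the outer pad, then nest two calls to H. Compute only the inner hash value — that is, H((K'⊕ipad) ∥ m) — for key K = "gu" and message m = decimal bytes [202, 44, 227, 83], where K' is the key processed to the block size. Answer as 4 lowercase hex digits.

02f6

Key "gu" = 67 75 is 2 bytes ≤ B = 3; zero-pad to 3 bytes: K' = 67 75 00.
K' ⊕ ipad = 51 43 36.
Inner input = 51 43 36 ∥ ca 2c e3 53.
Inner hash: sum = 81+67+54+202+44+227+83 = 758 → 02 f6.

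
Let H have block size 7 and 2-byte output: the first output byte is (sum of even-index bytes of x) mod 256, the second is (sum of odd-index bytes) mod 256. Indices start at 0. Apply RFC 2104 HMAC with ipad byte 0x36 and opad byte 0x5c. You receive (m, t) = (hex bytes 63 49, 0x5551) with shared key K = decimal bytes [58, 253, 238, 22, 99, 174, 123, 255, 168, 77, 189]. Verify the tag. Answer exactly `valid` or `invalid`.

Key decimal bytes [58, 253, 238, 22, 99, 174, 123, 255, 168, 77, 189] = 3a fd ee 16 63 ae 7b ff a8 4d bd is 11 bytes > B = 7, so hash it first: H(key) = 6b 0d, then zero-pad to 7 bytes: K' = 6b 0d 00 00 00 00 00.
K' ⊕ ipad = 5d 3b 36 36 36 36 36; K' ⊕ opad = 37 51 5c 5c 5c 5c 5c.
Inner hash: even-index sum = 328 mod 256 = 72; odd-index sum = 266 mod 256 = 10 → 48 0a.
Outer hash (recomputed tag): even-index sum = 341 mod 256 = 85; odd-index sum = 337 mod 256 = 81 → 55 51.
Recomputed tag = 5551; claimed = 5551 → match.

valid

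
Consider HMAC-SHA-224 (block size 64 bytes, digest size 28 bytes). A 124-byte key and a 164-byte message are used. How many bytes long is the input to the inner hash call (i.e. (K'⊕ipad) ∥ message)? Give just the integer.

228

Key is 124 > 64 bytes, so it is hashed to 28 bytes then zero-padded to 64: |K'| = 64.
Inner input = (K'⊕ipad) ∥ m → 64 + 164 = 228 bytes.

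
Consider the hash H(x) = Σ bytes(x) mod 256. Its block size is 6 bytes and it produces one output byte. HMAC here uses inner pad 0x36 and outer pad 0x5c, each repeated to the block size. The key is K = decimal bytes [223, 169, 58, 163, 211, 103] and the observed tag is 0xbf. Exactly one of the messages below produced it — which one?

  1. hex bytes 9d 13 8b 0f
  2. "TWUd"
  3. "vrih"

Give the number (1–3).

Key decimal bytes [223, 169, 58, 163, 211, 103] = df a9 3a a3 d3 67 is exactly B = 6 bytes: K' = df a9 3a a3 d3 67.
K' ⊕ ipad = e9 9f 0c 95 e5 51; K' ⊕ opad = 83 f5 66 ff 8f 3b.
m1: inner = H(e9 9f 0c 95 e5 51 9d 13 8b 0f) = a9; tag = H(83 f5 66 ff 8f 3b a9) = 50
m2: inner = H(e9 9f 0c 95 e5 51 54 57 55 64) = c3; tag = H(83 f5 66 ff 8f 3b c3) = 6a
m3: inner = H(e9 9f 0c 95 e5 51 76 72 69 68) = 18; tag = H(83 f5 66 ff 8f 3b 18) = bf ← matches

3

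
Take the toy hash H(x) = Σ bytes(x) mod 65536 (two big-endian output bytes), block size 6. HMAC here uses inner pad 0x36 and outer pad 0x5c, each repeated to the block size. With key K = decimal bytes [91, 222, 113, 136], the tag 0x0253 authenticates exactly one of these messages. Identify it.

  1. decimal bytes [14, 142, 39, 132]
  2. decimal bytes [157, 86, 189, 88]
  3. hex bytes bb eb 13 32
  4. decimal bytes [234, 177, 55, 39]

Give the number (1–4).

1

Key decimal bytes [91, 222, 113, 136] = 5b de 71 88 is 4 bytes ≤ B = 6; zero-pad to 6 bytes: K' = 5b de 71 88 00 00.
K' ⊕ ipad = 6d e8 47 be 36 36; K' ⊕ opad = 07 82 2d d4 5c 5c.
m1: inner = H(6d e8 47 be 36 36 0e 8e 27 84) = 04 0d; tag = H(07 82 2d d4 5c 5c 04 0d) = 0253 ← matches
m2: inner = H(6d e8 47 be 36 36 9d 56 bd 58) = 04 ce; tag = H(07 82 2d d4 5c 5c 04 ce) = 0314
m3: inner = H(6d e8 47 be 36 36 bb eb 13 32) = 04 b1; tag = H(07 82 2d d4 5c 5c 04 b1) = 02f7
m4: inner = H(6d e8 47 be 36 36 ea b1 37 27) = 04 bf; tag = H(07 82 2d d4 5c 5c 04 bf) = 0305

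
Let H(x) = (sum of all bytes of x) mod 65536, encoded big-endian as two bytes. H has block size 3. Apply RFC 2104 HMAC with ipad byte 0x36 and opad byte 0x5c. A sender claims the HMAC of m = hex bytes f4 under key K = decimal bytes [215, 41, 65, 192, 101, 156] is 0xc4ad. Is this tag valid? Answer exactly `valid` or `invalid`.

invalid

Key decimal bytes [215, 41, 65, 192, 101, 156] = d7 29 41 c0 65 9c is 6 bytes > B = 3, so hash it first: H(key) = 03 02, then zero-pad to 3 bytes: K' = 03 02 00.
K' ⊕ ipad = 35 34 36; K' ⊕ opad = 5f 5e 5c.
Inner hash: sum = 53+52+54+244 = 403 → 01 93.
Outer hash (recomputed tag): sum = 95+94+92+1+147 = 429 → 01 ad.
Recomputed tag = 01ad; claimed = c4ad → mismatch.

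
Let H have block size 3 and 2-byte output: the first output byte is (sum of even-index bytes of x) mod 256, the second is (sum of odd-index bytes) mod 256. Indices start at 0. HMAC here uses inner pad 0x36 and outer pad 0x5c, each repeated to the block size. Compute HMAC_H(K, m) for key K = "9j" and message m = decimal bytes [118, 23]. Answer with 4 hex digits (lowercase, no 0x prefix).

Key "9j" = 39 6a is 2 bytes ≤ B = 3; zero-pad to 3 bytes: K' = 39 6a 00.
K' ⊕ ipad = 0f 5c 36.  K' ⊕ opad = 65 36 5c.
Inner input = (K'⊕ipad) ∥ m = 0f 5c 36 ∥ 76 17.
Inner hash: even-index sum = 92 mod 256 = 92; odd-index sum = 210 mod 256 = 210 → 5c d2.
Outer input = (K'⊕opad) ∥ inner = 65 36 5c ∥ 5c d2.
Outer hash (tag): even-index sum = 403 mod 256 = 147; odd-index sum = 146 mod 256 = 146 → 93 92.

9392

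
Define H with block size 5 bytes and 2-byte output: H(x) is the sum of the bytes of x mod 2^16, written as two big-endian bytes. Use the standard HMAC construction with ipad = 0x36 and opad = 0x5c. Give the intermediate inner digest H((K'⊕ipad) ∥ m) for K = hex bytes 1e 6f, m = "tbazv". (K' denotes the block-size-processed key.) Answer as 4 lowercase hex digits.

034a

Key hex bytes 1e 6f is 2 bytes ≤ B = 5; zero-pad to 5 bytes: K' = 1e 6f 00 00 00.
K' ⊕ ipad = 28 59 36 36 36.
Inner input = 28 59 36 36 36 ∥ 74 62 61 7a 76.
Inner hash: sum = 40+89+54+54+54+116+98+97+122+118 = 842 → 03 4a.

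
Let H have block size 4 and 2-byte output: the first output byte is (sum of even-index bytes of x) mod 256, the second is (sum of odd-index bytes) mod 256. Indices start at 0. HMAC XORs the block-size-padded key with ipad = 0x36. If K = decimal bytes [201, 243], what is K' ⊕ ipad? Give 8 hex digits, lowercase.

Key decimal bytes [201, 243] = c9 f3 is 2 bytes ≤ B = 4; zero-pad to 4 bytes: K' = c9 f3 00 00.
XOR each byte with 0x36: c9⊕36=ff, f3⊕36=c5, 00⊕36=36, 00⊕36=36.

ffc53636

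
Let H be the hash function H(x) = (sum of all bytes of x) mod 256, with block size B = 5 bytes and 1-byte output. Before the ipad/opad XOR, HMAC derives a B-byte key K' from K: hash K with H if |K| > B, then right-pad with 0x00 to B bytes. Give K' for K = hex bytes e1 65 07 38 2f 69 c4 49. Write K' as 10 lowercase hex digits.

|K| = 8 > B = 5, so first hash the key.
H(K): sum = 225+101+7+56+47+105+196+73 = 810; mod 256 = 42 → 2a.
Zero-pad H(K) = 2a to 5 bytes: K' = 2a 00 00 00 00.

2a00000000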